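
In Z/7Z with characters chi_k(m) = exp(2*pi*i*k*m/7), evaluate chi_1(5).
chi_1(5) = zeta_7^5 = exp(-4*I*pi/7)

Proof sketch: chi_1(5) = zeta_7^(1*5) = zeta_7^5. Since zeta_7^7 = 1, this equals zeta_7^5 = exp(2*pi*i*5/7) = exp(-4*I*pi/7).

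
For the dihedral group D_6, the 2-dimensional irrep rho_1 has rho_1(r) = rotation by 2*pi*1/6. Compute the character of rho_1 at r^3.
chi_{rho_1}(r^3) = 2*cos(2*pi*1*3/6) = -2

Details: rho_1(r^3) is rotation by angle 2*pi*1*3/6, whose trace is 2*cos(2*pi*1*3/6) = -2.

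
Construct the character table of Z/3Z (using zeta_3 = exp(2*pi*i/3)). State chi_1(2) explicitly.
Character table of Z/3Z (irreps indexed chi_0,...,chi_2 with chi_k(m) = zeta_3^(k*m), zeta_3 = exp(2*pi*i/3)):
  irrep \ class  {0} (size 1)  {1} (size 1)    {2} (size 1)  
  chi_0          1             1               1             
  chi_1          1             exp(2*I*pi/3)   exp(-2*I*pi/3)
  chi_2          1             exp(-2*I*pi/3)  exp(2*I*pi/3) 

Spot check: chi_1(2) = zeta_3^(1*2) = zeta_3^2 = exp(-2*I*pi/3).

Z/3Z is abelian, so all 3 irreducible complex representations are 1-dimensional. They are given by chi_k(m) = zeta_3^(k*m) for k = 0,...,2. Row orthogonality: sum_m chi_k(m) conj(chi_l(m)) = 3 * [k = l].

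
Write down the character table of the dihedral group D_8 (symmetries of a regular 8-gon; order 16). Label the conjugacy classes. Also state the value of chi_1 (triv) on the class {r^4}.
Conjugacy classes: {e} of size 1, {r^4} of size 1, {r^1, r^7} of size 2, {r^2, r^6} of size 2, {r^3, r^5} of size 2, {s, sr^2, ...} of size 4, {sr, sr^3, ...} of size 4.
Character table:
  irrep \ class              {e} (size 1)  {r^4} (size 1)  {r^1, r^7} (size 2)  {r^2, r^6} (size 2)  {r^3, r^5} (size 2)  {s, sr^2, ...} (size 4)  {sr, sr^3, ...} (size 4)
  chi_1 (triv)               1             1               1                    1                    1                    1                        1                       
  chi_2 (sign: r->1, s->-1)  1             1               1                    1                    1                    -1                       -1                      
  chi_3 (r->-1, s->1)        1             1               -1                   1                    -1                   1                        -1                      
  chi_4 (r->-1, s->-1)       1             1               -1                   1                    -1                   -1                       1                       
  chi_5 (2d, j=1)            2             -2              sqrt(2)              0                    -sqrt(2)             0                        0                       
  chi_6 (2d, j=2)            2             2               0                    -2                   0                    0                        0                       
  chi_7 (2d, j=3)            2             -2              -sqrt(2)             0                    sqrt(2)              0                        0                       

Spot check: chi_1 (triv) on {r^4} = 1.

Proof sketch: D_8 has order 2*8 = 16 with 7 conjugacy classes, hence 7 irreducibles. Sum of squared dims 1 + 1 + 1 + 1 + 4 + 4 + 4 = 16 = |G|. Linear characters come from the abelianisation; the 2-dimensional irreps have character r^k -> 2*cos(2*pi*j*k/8), reflections -> 0.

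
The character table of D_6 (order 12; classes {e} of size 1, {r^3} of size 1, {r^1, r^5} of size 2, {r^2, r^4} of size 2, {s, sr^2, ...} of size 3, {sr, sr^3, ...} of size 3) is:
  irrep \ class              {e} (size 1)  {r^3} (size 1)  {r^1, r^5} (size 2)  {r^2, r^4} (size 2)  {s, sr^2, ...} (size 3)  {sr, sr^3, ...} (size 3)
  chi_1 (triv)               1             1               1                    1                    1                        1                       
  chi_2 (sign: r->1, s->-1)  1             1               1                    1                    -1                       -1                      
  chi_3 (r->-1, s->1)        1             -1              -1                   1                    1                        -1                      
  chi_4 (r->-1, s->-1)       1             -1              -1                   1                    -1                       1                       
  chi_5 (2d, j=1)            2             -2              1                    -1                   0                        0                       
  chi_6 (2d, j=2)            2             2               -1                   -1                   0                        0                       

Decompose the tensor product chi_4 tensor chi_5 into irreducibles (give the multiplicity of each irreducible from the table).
chi_4 tensor chi_5 = chi_6 (all other irreducibles have multiplicity 0).

Reasoning: The character of a tensor product is the pointwise product (chi_4 * chi_5)(C) = chi_4(C) * chi_5(C):
  {e}: (1)*(2), {r^3}: (-1)*(-2), {r^1, r^5}: (-1)*(1), {r^2, r^4}: (1)*(-1), {s, sr^2, ...}: (-1)*(0), {sr, sr^3, ...}: (1)*(0)
so (chi_4 * chi_5) takes values
  {e} -> 2, {r^3} -> 2, {r^1, r^5} -> -1, {r^2, r^4} -> -1, {s, sr^2, ...} -> 0, {sr, sr^3, ...} -> 0.
Now take the inner product of this character with each irreducible chi from the table, <chi_4*chi_5, chi> = (1/12) sum_C |C| (chi_4*chi_5)(C) conj(chi(C)):
  <chi_4*chi_5, chi_1> = (1/12)[1*(2)*conj(1) + 1*(2)*conj(1) + 2*(-1)*conj(1) + 2*(-1)*conj(1) + 3*(0)*conj(1) + 3*(0)*conj(1)]
      = (1/12)[(2) + (2) + (-2) + (-2) + (0) + (0)] = 0/12 = 0
  <chi_4*chi_5, chi_2> = (1/12)[1*(2)*conj(1) + 1*(2)*conj(1) + 2*(-1)*conj(1) + 2*(-1)*conj(1) + 3*(0)*conj(-1) + 3*(0)*conj(-1)]
      = (1/12)[(2) + (2) + (-2) + (-2) + (0) + (0)] = 0/12 = 0
  <chi_4*chi_5, chi_3> = (1/12)[1*(2)*conj(1) + 1*(2)*conj(-1) + 2*(-1)*conj(-1) + 2*(-1)*conj(1) + 3*(0)*conj(1) + 3*(0)*conj(-1)]
      = (1/12)[(2) + (-2) + (2) + (-2) + (0) + (0)] = 0/12 = 0
  <chi_4*chi_5, chi_4> = (1/12)[1*(2)*conj(1) + 1*(2)*conj(-1) + 2*(-1)*conj(-1) + 2*(-1)*conj(1) + 3*(0)*conj(-1) + 3*(0)*conj(1)]
      = (1/12)[(2) + (-2) + (2) + (-2) + (0) + (0)] = 0/12 = 0
  <chi_4*chi_5, chi_5> = (1/12)[1*(2)*conj(2) + 1*(2)*conj(-2) + 2*(-1)*conj(1) + 2*(-1)*conj(-1) + 3*(0)*conj(0) + 3*(0)*conj(0)]
      = (1/12)[(4) + (-4) + (-2) + (2) + (0) + (0)] = 0/12 = 0
  <chi_4*chi_5, chi_6> = (1/12)[1*(2)*conj(2) + 1*(2)*conj(2) + 2*(-1)*conj(-1) + 2*(-1)*conj(-1) + 3*(0)*conj(0) + 3*(0)*conj(0)]
      = (1/12)[(4) + (4) + (2) + (2) + (0) + (0)] = 12/12 = 1
Hence the multiplicities are chi_6: 1. Dimension check: dim(chi_4)*dim(chi_5) = 1*2 = 2 and sum (mult * dim) = 1*2 = 2.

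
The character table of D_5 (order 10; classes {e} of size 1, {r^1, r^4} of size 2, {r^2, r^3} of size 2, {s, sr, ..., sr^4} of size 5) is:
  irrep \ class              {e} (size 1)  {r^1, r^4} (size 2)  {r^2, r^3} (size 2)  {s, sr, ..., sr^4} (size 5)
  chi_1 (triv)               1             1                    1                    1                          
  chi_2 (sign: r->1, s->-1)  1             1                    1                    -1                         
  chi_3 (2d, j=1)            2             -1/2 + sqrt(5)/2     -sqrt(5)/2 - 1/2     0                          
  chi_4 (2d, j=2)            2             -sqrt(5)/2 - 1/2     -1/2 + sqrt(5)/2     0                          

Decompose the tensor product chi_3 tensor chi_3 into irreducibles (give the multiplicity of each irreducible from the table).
chi_3 tensor chi_3 = chi_1 + chi_2 + chi_4 (all other irreducibles have multiplicity 0).

Details: The character of a tensor product is the pointwise product (chi_3 * chi_3)(C) = chi_3(C) * chi_3(C):
  {e}: (2)*(2), {r^1, r^4}: (-1/2 + sqrt(5)/2)*(-1/2 + sqrt(5)/2), {r^2, r^3}: (-sqrt(5)/2 - 1/2)*(-sqrt(5)/2 - 1/2), {s, sr, ..., sr^4}: (0)*(0)
so (chi_3 * chi_3) takes values
  {e} -> 4, {r^1, r^4} -> 3/2 - sqrt(5)/2, {r^2, r^3} -> sqrt(5)/2 + 3/2, {s, sr, ..., sr^4} -> 0.
Now take the inner product of this character with each irreducible chi from the table, <chi_3*chi_3, chi> = (1/10) sum_C |C| (chi_3*chi_3)(C) conj(chi(C)):
  <chi_3*chi_3, chi_1> = (1/10)[1*(4)*conj(1) + 2*(3/2 - sqrt(5)/2)*conj(1) + 2*(sqrt(5)/2 + 3/2)*conj(1) + 5*(0)*conj(1)]
      = (1/10)[(4) + (3 - sqrt(5)) + (sqrt(5) + 3) + (0)] = 10/10 = 1
  <chi_3*chi_3, chi_2> = (1/10)[1*(4)*conj(1) + 2*(3/2 - sqrt(5)/2)*conj(1) + 2*(sqrt(5)/2 + 3/2)*conj(1) + 5*(0)*conj(-1)]
      = (1/10)[(4) + (3 - sqrt(5)) + (sqrt(5) + 3) + (0)] = 10/10 = 1
  <chi_3*chi_3, chi_3> = (1/10)[1*(4)*conj(2) + 2*(3/2 - sqrt(5)/2)*conj(-1/2 + sqrt(5)/2) + 2*(sqrt(5)/2 + 3/2)*conj(-sqrt(5)/2 - 1/2) + 5*(0)*conj(0)]
      = (1/10)[(8) + (-4 + 2*sqrt(5)) + (-2*sqrt(5) - 4) + (0)] = 0/10 = 0
  <chi_3*chi_3, chi_4> = (1/10)[1*(4)*conj(2) + 2*(3/2 - sqrt(5)/2)*conj(-sqrt(5)/2 - 1/2) + 2*(sqrt(5)/2 + 3/2)*conj(-1/2 + sqrt(5)/2) + 5*(0)*conj(0)]
      = (1/10)[(8) + (1 - sqrt(5)) + (1 + sqrt(5)) + (0)] = 10/10 = 1
Hence the multiplicities are chi_1: 1, chi_2: 1, chi_4: 1. Dimension check: dim(chi_3)*dim(chi_3) = 2*2 = 4 and sum (mult * dim) = 1*1 + 1*1 + 1*2 = 4.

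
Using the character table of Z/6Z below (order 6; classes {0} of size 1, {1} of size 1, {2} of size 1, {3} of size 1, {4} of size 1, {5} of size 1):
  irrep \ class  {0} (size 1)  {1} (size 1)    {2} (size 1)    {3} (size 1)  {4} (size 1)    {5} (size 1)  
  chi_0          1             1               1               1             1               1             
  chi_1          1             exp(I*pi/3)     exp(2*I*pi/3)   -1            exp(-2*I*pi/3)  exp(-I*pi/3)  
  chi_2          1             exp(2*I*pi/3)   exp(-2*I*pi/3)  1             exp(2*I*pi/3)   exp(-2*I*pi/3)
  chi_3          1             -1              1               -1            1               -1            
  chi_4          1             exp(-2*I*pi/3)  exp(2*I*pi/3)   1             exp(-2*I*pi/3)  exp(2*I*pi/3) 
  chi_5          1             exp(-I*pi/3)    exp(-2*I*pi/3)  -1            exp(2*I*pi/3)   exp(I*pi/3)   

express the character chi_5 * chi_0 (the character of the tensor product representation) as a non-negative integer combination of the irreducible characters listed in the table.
chi_5 tensor chi_0 = chi_5 (all other irreducibles have multiplicity 0).

The character of a tensor product is the pointwise product (chi_5 * chi_0)(C) = chi_5(C) * chi_0(C):
  {0}: (1)*(1), {1}: (exp(-I*pi/3))*(1), {2}: (exp(-2*I*pi/3))*(1), {3}: (-1)*(1), {4}: (exp(2*I*pi/3))*(1), {5}: (exp(I*pi/3))*(1)
so (chi_5 * chi_0) takes values
  {0} -> 1, {1} -> exp(-I*pi/3), {2} -> exp(-2*I*pi/3), {3} -> -1, {4} -> exp(2*I*pi/3), {5} -> exp(I*pi/3).
Now take the inner product of this character with each irreducible chi from the table, <chi_5*chi_0, chi> = (1/6) sum_C |C| (chi_5*chi_0)(C) conj(chi(C)):
  <chi_5*chi_0, chi_0> = (1/6)[1*(1)*conj(1) + 1*(exp(-I*pi/3))*conj(1) + 1*(exp(-2*I*pi/3))*conj(1) + 1*(-1)*conj(1) + 1*(exp(2*I*pi/3))*conj(1) + 1*(exp(I*pi/3))*conj(1)]
      = (1/6)[(1) + (exp(-I*pi/3)) + (exp(-2*I*pi/3)) + (-1) + (exp(2*I*pi/3)) + (exp(I*pi/3))] = 0/6 = 0
  <chi_5*chi_0, chi_1> = (1/6)[1*(1)*conj(1) + 1*(exp(-I*pi/3))*conj(exp(I*pi/3)) + 1*(exp(-2*I*pi/3))*conj(exp(2*I*pi/3)) + 1*(-1)*conj(-1) + 1*(exp(2*I*pi/3))*conj(exp(-2*I*pi/3)) + 1*(exp(I*pi/3))*conj(exp(-I*pi/3))]
      = (1/6)[(1) + (exp(-2*I*pi/3)) + (exp(2*I*pi/3)) + (1) + (exp(-2*I*pi/3)) + (exp(2*I*pi/3))] = 0/6 = 0
  <chi_5*chi_0, chi_2> = (1/6)[1*(1)*conj(1) + 1*(exp(-I*pi/3))*conj(exp(2*I*pi/3)) + 1*(exp(-2*I*pi/3))*conj(exp(-2*I*pi/3)) + 1*(-1)*conj(1) + 1*(exp(2*I*pi/3))*conj(exp(2*I*pi/3)) + 1*(exp(I*pi/3))*conj(exp(-2*I*pi/3))]
      = (1/6)[(1) + (-1) + (1) + (-1) + (1) + (-1)] = 0/6 = 0
  <chi_5*chi_0, chi_3> = (1/6)[1*(1)*conj(1) + 1*(exp(-I*pi/3))*conj(-1) + 1*(exp(-2*I*pi/3))*conj(1) + 1*(-1)*conj(-1) + 1*(exp(2*I*pi/3))*conj(1) + 1*(exp(I*pi/3))*conj(-1)]
      = (1/6)[(1) + (-exp(-I*pi/3)) + (exp(-2*I*pi/3)) + (1) + (exp(2*I*pi/3)) + (-exp(I*pi/3))] = 0/6 = 0
  <chi_5*chi_0, chi_4> = (1/6)[1*(1)*conj(1) + 1*(exp(-I*pi/3))*conj(exp(-2*I*pi/3)) + 1*(exp(-2*I*pi/3))*conj(exp(2*I*pi/3)) + 1*(-1)*conj(1) + 1*(exp(2*I*pi/3))*conj(exp(-2*I*pi/3)) + 1*(exp(I*pi/3))*conj(exp(2*I*pi/3))]
      = (1/6)[(1) + (exp(I*pi/3)) + (exp(2*I*pi/3)) + (-1) + (exp(-2*I*pi/3)) + (exp(-I*pi/3))] = 0/6 = 0
  <chi_5*chi_0, chi_5> = (1/6)[1*(1)*conj(1) + 1*(exp(-I*pi/3))*conj(exp(-I*pi/3)) + 1*(exp(-2*I*pi/3))*conj(exp(-2*I*pi/3)) + 1*(-1)*conj(-1) + 1*(exp(2*I*pi/3))*conj(exp(2*I*pi/3)) + 1*(exp(I*pi/3))*conj(exp(I*pi/3))]
      = (1/6)[(1) + (1) + (1) + (1) + (1) + (1)] = 6/6 = 1
(Exp terms are combined using exp(i*s)*conj(exp(i*t)) = exp(i*(s-t)), and sums of them are collapsed using the identity that for every m > 1 the m distinct m-th roots of unity sum to 0, e.g. 1 + exp(2*I*pi/3) + exp(-2*I*pi/3) = 0.)
Hence the multiplicities are chi_5: 1. Dimension check: dim(chi_5)*dim(chi_0) = 1*1 = 1 and sum (mult * dim) = 1*1 = 1.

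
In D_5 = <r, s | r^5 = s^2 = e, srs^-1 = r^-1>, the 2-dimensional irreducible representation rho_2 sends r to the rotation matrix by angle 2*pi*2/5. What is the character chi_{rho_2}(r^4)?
chi_{rho_2}(r^4) = 2*cos(2*pi*2*4/5) = -sqrt(5)/2 - 1/2

Argument: rho_2(r^4) is rotation by angle 2*pi*2*4/5, whose trace is 2*cos(2*pi*2*4/5) = -sqrt(5)/2 - 1/2.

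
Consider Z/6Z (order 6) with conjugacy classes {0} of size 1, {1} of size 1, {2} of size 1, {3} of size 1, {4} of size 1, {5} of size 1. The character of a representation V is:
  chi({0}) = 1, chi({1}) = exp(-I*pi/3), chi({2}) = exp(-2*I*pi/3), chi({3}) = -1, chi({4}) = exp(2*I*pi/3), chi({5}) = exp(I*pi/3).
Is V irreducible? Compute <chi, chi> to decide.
Irreducible: <chi, chi> = 1.

Reasoning: <chi, chi> = (1/|G|) sum_C |C| * |chi(C)|^2 = (1/6)[1*|1|^2 + 1*|exp(-I*pi/3)|^2 + 1*|exp(-2*I*pi/3)|^2 + 1*|-1|^2 + 1*|exp(2*I*pi/3)|^2 + 1*|exp(I*pi/3)|^2]
  = (1/6)[(1) + (1) + (1) + (1) + (1) + (1)] = 6/6 = 1.
(Exp terms are combined using exp(i*s)*conj(exp(i*t)) = exp(i*(s-t)), and sums of them are collapsed using the identity that for every m > 1 the m distinct m-th roots of unity sum to 0, e.g. 1 + exp(2*I*pi/3) + exp(-2*I*pi/3) = 0.)
A character is irreducible iff <chi, chi> = 1, so this representation is irreducible.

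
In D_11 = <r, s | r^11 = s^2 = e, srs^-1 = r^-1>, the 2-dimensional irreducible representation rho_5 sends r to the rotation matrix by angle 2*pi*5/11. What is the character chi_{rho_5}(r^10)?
chi_{rho_5}(r^10) = 2*cos(2*pi*5*10/11) = -2*cos(pi/11)

Reasoning: rho_5(r^10) is rotation by angle 2*pi*5*10/11, whose trace is 2*cos(2*pi*5*10/11) = -2*cos(pi/11).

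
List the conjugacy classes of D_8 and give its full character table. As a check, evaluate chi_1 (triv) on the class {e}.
Conjugacy classes: {e} of size 1, {r^4} of size 1, {r^1, r^7} of size 2, {r^2, r^6} of size 2, {r^3, r^5} of size 2, {s, sr^2, ...} of size 4, {sr, sr^3, ...} of size 4.
Character table:
  irrep \ class              {e} (size 1)  {r^4} (size 1)  {r^1, r^7} (size 2)  {r^2, r^6} (size 2)  {r^3, r^5} (size 2)  {s, sr^2, ...} (size 4)  {sr, sr^3, ...} (size 4)
  chi_1 (triv)               1             1               1                    1                    1                    1                        1                       
  chi_2 (sign: r->1, s->-1)  1             1               1                    1                    1                    -1                       -1                      
  chi_3 (r->-1, s->1)        1             1               -1                   1                    -1                   1                        -1                      
  chi_4 (r->-1, s->-1)       1             1               -1                   1                    -1                   -1                       1                       
  chi_5 (2d, j=1)            2             -2              sqrt(2)              0                    -sqrt(2)             0                        0                       
  chi_6 (2d, j=2)            2             2               0                    -2                   0                    0                        0                       
  chi_7 (2d, j=3)            2             -2              -sqrt(2)             0                    sqrt(2)              0                        0                       

Spot check: chi_1 (triv) on {e} = 1.

Argument: D_8 has order 2*8 = 16 with 7 conjugacy classes, hence 7 irreducibles. Sum of squared dims 1 + 1 + 1 + 1 + 4 + 4 + 4 = 16 = |G|. Linear characters come from the abelianisation; the 2-dimensional irreps have character r^k -> 2*cos(2*pi*j*k/8), reflections -> 0.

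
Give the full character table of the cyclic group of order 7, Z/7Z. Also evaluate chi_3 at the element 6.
Character table of Z/7Z (irreps indexed chi_0,...,chi_6 with chi_k(m) = zeta_7^(k*m), zeta_7 = exp(2*pi*i/7)):
  irrep \ class  {0} (size 1)  {1} (size 1)    {2} (size 1)    {3} (size 1)    {4} (size 1)    {5} (size 1)    {6} (size 1)  
  chi_0          1             1               1               1               1               1               1             
  chi_1          1             exp(2*I*pi/7)   exp(4*I*pi/7)   exp(6*I*pi/7)   exp(-6*I*pi/7)  exp(-4*I*pi/7)  exp(-2*I*pi/7)
  chi_2          1             exp(4*I*pi/7)   exp(-6*I*pi/7)  exp(-2*I*pi/7)  exp(2*I*pi/7)   exp(6*I*pi/7)   exp(-4*I*pi/7)
  chi_3          1             exp(6*I*pi/7)   exp(-2*I*pi/7)  exp(4*I*pi/7)   exp(-4*I*pi/7)  exp(2*I*pi/7)   exp(-6*I*pi/7)
  chi_4          1             exp(-6*I*pi/7)  exp(2*I*pi/7)   exp(-4*I*pi/7)  exp(4*I*pi/7)   exp(-2*I*pi/7)  exp(6*I*pi/7) 
  chi_5          1             exp(-4*I*pi/7)  exp(6*I*pi/7)   exp(2*I*pi/7)   exp(-2*I*pi/7)  exp(-6*I*pi/7)  exp(4*I*pi/7) 
  chi_6          1             exp(-2*I*pi/7)  exp(-4*I*pi/7)  exp(-6*I*pi/7)  exp(6*I*pi/7)   exp(4*I*pi/7)   exp(2*I*pi/7) 

Spot check: chi_3(6) = zeta_7^(3*6) = zeta_7^18 = exp(-6*I*pi/7).

Why: Z/7Z is abelian, so all 7 irreducible complex representations are 1-dimensional. They are given by chi_k(m) = zeta_7^(k*m) for k = 0,...,6. Row orthogonality: sum_m chi_k(m) conj(chi_l(m)) = 7 * [k = l].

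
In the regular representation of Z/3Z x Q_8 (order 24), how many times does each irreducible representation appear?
Each irreducible V_i of dimension d_i appears with multiplicity d_i, i.e. rho_reg = (direct sum over all irreducibles V_i) d_i V_i. The irreducible dimensions for Z/3Z x Q_8 are 1, 1, 1, 1, 1, 1, 1, 1, 1, 1, 1, 1, 2, 2, 2: 12 irreducibles of dimension 1, each with multiplicity 1; 3 irreducibles of dimension 2, each with multiplicity 2. Total dimension 12*1*1 + 3*2*2 = 24 = |G|.

General theorem: in the regular representation of a finite group G, each irreducible appears with multiplicity equal to its dimension. Check: dim(rho_reg) = sum d_i^2 = 1 + 1 + 1 + 1 + 1 + 1 + 1 + 1 + 1 + 1 + 1 + 1 + 4 + 4 + 4 = 24 = |G|.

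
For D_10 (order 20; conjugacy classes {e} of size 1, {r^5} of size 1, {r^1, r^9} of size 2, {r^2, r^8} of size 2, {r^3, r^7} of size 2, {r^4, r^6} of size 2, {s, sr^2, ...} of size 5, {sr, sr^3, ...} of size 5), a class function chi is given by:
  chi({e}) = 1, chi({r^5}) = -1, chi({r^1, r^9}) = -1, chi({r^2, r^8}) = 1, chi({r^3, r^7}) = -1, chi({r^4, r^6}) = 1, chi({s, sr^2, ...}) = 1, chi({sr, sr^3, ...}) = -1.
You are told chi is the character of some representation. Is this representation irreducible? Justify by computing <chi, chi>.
Irreducible: <chi, chi> = 1.

Solution. <chi, chi> = (1/|G|) sum_C |C| * |chi(C)|^2 = (1/20)[1*|1|^2 + 1*|-1|^2 + 2*|-1|^2 + 2*|1|^2 + 2*|-1|^2 + 2*|1|^2 + 5*|1|^2 + 5*|-1|^2]
  = (1/20)[(1) + (1) + (2) + (2) + (2) + (2) + (5) + (5)] = 20/20 = 1.
A character is irreducible iff <chi, chi> = 1, so this representation is irreducible.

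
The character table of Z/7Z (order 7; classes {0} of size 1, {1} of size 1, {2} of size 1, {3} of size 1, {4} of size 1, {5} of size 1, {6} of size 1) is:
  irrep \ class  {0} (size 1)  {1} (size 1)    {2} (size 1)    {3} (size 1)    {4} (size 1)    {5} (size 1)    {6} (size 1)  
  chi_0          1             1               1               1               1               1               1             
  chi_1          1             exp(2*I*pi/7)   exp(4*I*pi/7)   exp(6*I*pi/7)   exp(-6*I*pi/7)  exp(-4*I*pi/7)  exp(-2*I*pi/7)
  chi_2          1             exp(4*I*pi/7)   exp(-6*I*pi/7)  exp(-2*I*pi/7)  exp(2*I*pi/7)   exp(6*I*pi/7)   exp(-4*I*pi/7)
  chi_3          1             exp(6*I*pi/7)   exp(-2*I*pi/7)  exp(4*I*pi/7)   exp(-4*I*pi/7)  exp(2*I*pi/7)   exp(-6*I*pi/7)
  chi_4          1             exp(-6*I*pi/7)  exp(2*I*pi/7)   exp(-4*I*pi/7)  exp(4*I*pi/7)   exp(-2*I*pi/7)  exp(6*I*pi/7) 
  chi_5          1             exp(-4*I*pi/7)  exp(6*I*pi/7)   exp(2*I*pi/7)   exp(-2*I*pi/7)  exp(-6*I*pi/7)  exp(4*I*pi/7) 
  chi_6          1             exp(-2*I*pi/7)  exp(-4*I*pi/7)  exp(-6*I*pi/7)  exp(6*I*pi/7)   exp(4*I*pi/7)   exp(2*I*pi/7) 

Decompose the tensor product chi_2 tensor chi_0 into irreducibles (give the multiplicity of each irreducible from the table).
chi_2 tensor chi_0 = chi_2 (all other irreducibles have multiplicity 0).

Explanation: The character of a tensor product is the pointwise product (chi_2 * chi_0)(C) = chi_2(C) * chi_0(C):
  {0}: (1)*(1), {1}: (exp(4*I*pi/7))*(1), {2}: (exp(-6*I*pi/7))*(1), {3}: (exp(-2*I*pi/7))*(1), {4}: (exp(2*I*pi/7))*(1), {5}: (exp(6*I*pi/7))*(1), {6}: (exp(-4*I*pi/7))*(1)
so (chi_2 * chi_0) takes values
  {0} -> 1, {1} -> exp(4*I*pi/7), {2} -> exp(-6*I*pi/7), {3} -> exp(-2*I*pi/7), {4} -> exp(2*I*pi/7), {5} -> exp(6*I*pi/7), {6} -> exp(-4*I*pi/7).
Now take the inner product of this character with each irreducible chi from the table, <chi_2*chi_0, chi> = (1/7) sum_C |C| (chi_2*chi_0)(C) conj(chi(C)):
  <chi_2*chi_0, chi_0> = (1/7)[1*(1)*conj(1) + 1*(exp(4*I*pi/7))*conj(1) + 1*(exp(-6*I*pi/7))*conj(1) + 1*(exp(-2*I*pi/7))*conj(1) + 1*(exp(2*I*pi/7))*conj(1) + 1*(exp(6*I*pi/7))*conj(1) + 1*(exp(-4*I*pi/7))*conj(1)]
      = (1/7)[(1) + (exp(4*I*pi/7)) + (exp(-6*I*pi/7)) + (exp(-2*I*pi/7)) + (exp(2*I*pi/7)) + (exp(6*I*pi/7)) + (exp(-4*I*pi/7))] = 0/7 = 0
  <chi_2*chi_0, chi_1> = (1/7)[1*(1)*conj(1) + 1*(exp(4*I*pi/7))*conj(exp(2*I*pi/7)) + 1*(exp(-6*I*pi/7))*conj(exp(4*I*pi/7)) + 1*(exp(-2*I*pi/7))*conj(exp(6*I*pi/7)) + 1*(exp(2*I*pi/7))*conj(exp(-6*I*pi/7)) + 1*(exp(6*I*pi/7))*conj(exp(-4*I*pi/7)) + 1*(exp(-4*I*pi/7))*conj(exp(-2*I*pi/7))]
      = (1/7)[(1) + (exp(2*I*pi/7)) + (exp(4*I*pi/7)) + (exp(6*I*pi/7)) + (exp(-6*I*pi/7)) + (exp(-4*I*pi/7)) + (exp(-2*I*pi/7))] = 0/7 = 0
  <chi_2*chi_0, chi_2> = (1/7)[1*(1)*conj(1) + 1*(exp(4*I*pi/7))*conj(exp(4*I*pi/7)) + 1*(exp(-6*I*pi/7))*conj(exp(-6*I*pi/7)) + 1*(exp(-2*I*pi/7))*conj(exp(-2*I*pi/7)) + 1*(exp(2*I*pi/7))*conj(exp(2*I*pi/7)) + 1*(exp(6*I*pi/7))*conj(exp(6*I*pi/7)) + 1*(exp(-4*I*pi/7))*conj(exp(-4*I*pi/7))]
      = (1/7)[(1) + (1) + (1) + (1) + (1) + (1) + (1)] = 7/7 = 1
  <chi_2*chi_0, chi_3> = (1/7)[1*(1)*conj(1) + 1*(exp(4*I*pi/7))*conj(exp(6*I*pi/7)) + 1*(exp(-6*I*pi/7))*conj(exp(-2*I*pi/7)) + 1*(exp(-2*I*pi/7))*conj(exp(4*I*pi/7)) + 1*(exp(2*I*pi/7))*conj(exp(-4*I*pi/7)) + 1*(exp(6*I*pi/7))*conj(exp(2*I*pi/7)) + 1*(exp(-4*I*pi/7))*conj(exp(-6*I*pi/7))]
      = (1/7)[(1) + (exp(-2*I*pi/7)) + (exp(-4*I*pi/7)) + (exp(-6*I*pi/7)) + (exp(6*I*pi/7)) + (exp(4*I*pi/7)) + (exp(2*I*pi/7))] = 0/7 = 0
  <chi_2*chi_0, chi_4> = (1/7)[1*(1)*conj(1) + 1*(exp(4*I*pi/7))*conj(exp(-6*I*pi/7)) + 1*(exp(-6*I*pi/7))*conj(exp(2*I*pi/7)) + 1*(exp(-2*I*pi/7))*conj(exp(-4*I*pi/7)) + 1*(exp(2*I*pi/7))*conj(exp(4*I*pi/7)) + 1*(exp(6*I*pi/7))*conj(exp(-2*I*pi/7)) + 1*(exp(-4*I*pi/7))*conj(exp(6*I*pi/7))]
      = (1/7)[(1) + (exp(-4*I*pi/7)) + (exp(6*I*pi/7)) + (exp(2*I*pi/7)) + (exp(-2*I*pi/7)) + (exp(-6*I*pi/7)) + (exp(4*I*pi/7))] = 0/7 = 0
  <chi_2*chi_0, chi_5> = (1/7)[1*(1)*conj(1) + 1*(exp(4*I*pi/7))*conj(exp(-4*I*pi/7)) + 1*(exp(-6*I*pi/7))*conj(exp(6*I*pi/7)) + 1*(exp(-2*I*pi/7))*conj(exp(2*I*pi/7)) + 1*(exp(2*I*pi/7))*conj(exp(-2*I*pi/7)) + 1*(exp(6*I*pi/7))*conj(exp(-6*I*pi/7)) + 1*(exp(-4*I*pi/7))*conj(exp(4*I*pi/7))]
      = (1/7)[(1) + (exp(-6*I*pi/7)) + (exp(2*I*pi/7)) + (exp(-4*I*pi/7)) + (exp(4*I*pi/7)) + (exp(-2*I*pi/7)) + (exp(6*I*pi/7))] = 0/7 = 0
  <chi_2*chi_0, chi_6> = (1/7)[1*(1)*conj(1) + 1*(exp(4*I*pi/7))*conj(exp(-2*I*pi/7)) + 1*(exp(-6*I*pi/7))*conj(exp(-4*I*pi/7)) + 1*(exp(-2*I*pi/7))*conj(exp(-6*I*pi/7)) + 1*(exp(2*I*pi/7))*conj(exp(6*I*pi/7)) + 1*(exp(6*I*pi/7))*conj(exp(4*I*pi/7)) + 1*(exp(-4*I*pi/7))*conj(exp(2*I*pi/7))]
      = (1/7)[(1) + (exp(6*I*pi/7)) + (exp(-2*I*pi/7)) + (exp(4*I*pi/7)) + (exp(-4*I*pi/7)) + (exp(2*I*pi/7)) + (exp(-6*I*pi/7))] = 0/7 = 0
(Exp terms are combined using exp(i*s)*conj(exp(i*t)) = exp(i*(s-t)), and sums of them are collapsed using the identity that for every m > 1 the m distinct m-th roots of unity sum to 0, e.g. 1 + exp(2*I*pi/3) + exp(-2*I*pi/3) = 0.)
Hence the multiplicities are chi_2: 1. Dimension check: dim(chi_2)*dim(chi_0) = 1*1 = 1 and sum (mult * dim) = 1*1 = 1.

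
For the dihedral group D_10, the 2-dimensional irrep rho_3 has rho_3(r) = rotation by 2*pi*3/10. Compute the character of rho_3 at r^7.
chi_{rho_3}(r^7) = 2*cos(2*pi*3*7/10) = 1/2 + sqrt(5)/2

Details: rho_3(r^7) is rotation by angle 2*pi*3*7/10, whose trace is 2*cos(2*pi*3*7/10) = 1/2 + sqrt(5)/2.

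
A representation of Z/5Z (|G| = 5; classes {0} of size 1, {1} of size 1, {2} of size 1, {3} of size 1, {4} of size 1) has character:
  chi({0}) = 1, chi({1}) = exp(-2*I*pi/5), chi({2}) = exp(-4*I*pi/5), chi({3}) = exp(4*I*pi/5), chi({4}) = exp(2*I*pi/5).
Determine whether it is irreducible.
Irreducible: <chi, chi> = 1.

Derivation: <chi, chi> = (1/|G|) sum_C |C| * |chi(C)|^2 = (1/5)[1*|1|^2 + 1*|exp(-2*I*pi/5)|^2 + 1*|exp(-4*I*pi/5)|^2 + 1*|exp(4*I*pi/5)|^2 + 1*|exp(2*I*pi/5)|^2]
  = (1/5)[(1) + (1) + (1) + (1) + (1)] = 5/5 = 1.
(Exp terms are combined using exp(i*s)*conj(exp(i*t)) = exp(i*(s-t)), and sums of them are collapsed using the identity that for every m > 1 the m distinct m-th roots of unity sum to 0, e.g. 1 + exp(2*I*pi/3) + exp(-2*I*pi/3) = 0.)
A character is irreducible iff <chi, chi> = 1, so this representation is irreducible.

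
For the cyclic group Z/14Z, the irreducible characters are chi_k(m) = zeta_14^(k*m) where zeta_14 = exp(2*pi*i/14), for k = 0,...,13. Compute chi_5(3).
chi_5(3) = zeta_14^15 = exp(I*pi/7)

Proof sketch: chi_5(3) = zeta_14^(5*3) = zeta_14^15. Since zeta_14^14 = 1, this equals zeta_14^1 = exp(2*pi*i*1/14) = exp(I*pi/7).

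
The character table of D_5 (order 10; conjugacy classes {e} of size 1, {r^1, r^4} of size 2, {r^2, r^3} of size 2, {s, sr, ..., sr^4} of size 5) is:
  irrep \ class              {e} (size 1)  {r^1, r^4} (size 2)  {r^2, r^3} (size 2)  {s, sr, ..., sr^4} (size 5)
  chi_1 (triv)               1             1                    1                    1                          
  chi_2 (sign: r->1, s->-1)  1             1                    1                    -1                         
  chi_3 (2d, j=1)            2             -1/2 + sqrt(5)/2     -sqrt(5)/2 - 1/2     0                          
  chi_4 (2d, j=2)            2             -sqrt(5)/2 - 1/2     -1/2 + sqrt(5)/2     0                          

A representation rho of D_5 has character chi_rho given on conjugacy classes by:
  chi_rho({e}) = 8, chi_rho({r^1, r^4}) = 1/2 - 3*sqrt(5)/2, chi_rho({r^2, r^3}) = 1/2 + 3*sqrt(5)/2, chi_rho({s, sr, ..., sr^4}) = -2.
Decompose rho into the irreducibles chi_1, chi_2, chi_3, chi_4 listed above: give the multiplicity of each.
Multiplicities: chi_1: 0, chi_2: 2, chi_3: 0, chi_4: 3.

Details: Use <chi_rho, chi> = (1/|G|) sum_C |C| * chi_rho(C) * conj(chi(C)) with |G| = 10 for each irreducible chi in the table:
  <chi_rho, chi_1> = (1/10)[1*(8)*conj(1) + 2*(1/2 - 3*sqrt(5)/2)*conj(1) + 2*(1/2 + 3*sqrt(5)/2)*conj(1) + 5*(-2)*conj(1)]
      = (1/10)[(8) + (1 - 3*sqrt(5)) + (1 + 3*sqrt(5)) + (-10)] = 0/10 = 0
  <chi_rho, chi_2> = (1/10)[1*(8)*conj(1) + 2*(1/2 - 3*sqrt(5)/2)*conj(1) + 2*(1/2 + 3*sqrt(5)/2)*conj(1) + 5*(-2)*conj(-1)]
      = (1/10)[(8) + (1 - 3*sqrt(5)) + (1 + 3*sqrt(5)) + (10)] = 20/10 = 2
  <chi_rho, chi_3> = (1/10)[1*(8)*conj(2) + 2*(1/2 - 3*sqrt(5)/2)*conj(-1/2 + sqrt(5)/2) + 2*(1/2 + 3*sqrt(5)/2)*conj(-sqrt(5)/2 - 1/2) + 5*(-2)*conj(0)]
      = (1/10)[(16) + (-8 + 2*sqrt(5)) + (-8 - 2*sqrt(5)) + (0)] = 0/10 = 0
  <chi_rho, chi_4> = (1/10)[1*(8)*conj(2) + 2*(1/2 - 3*sqrt(5)/2)*conj(-sqrt(5)/2 - 1/2) + 2*(1/2 + 3*sqrt(5)/2)*conj(-1/2 + sqrt(5)/2) + 5*(-2)*conj(0)]
      = (1/10)[(16) + (sqrt(5) + 7) + (7 - sqrt(5)) + (0)] = 30/10 = 3
Dimension check: dim(rho) = sum (mult * dim) = 0*1 + 2*1 + 0*2 + 3*2 = 8 = chi_rho(e) = 8.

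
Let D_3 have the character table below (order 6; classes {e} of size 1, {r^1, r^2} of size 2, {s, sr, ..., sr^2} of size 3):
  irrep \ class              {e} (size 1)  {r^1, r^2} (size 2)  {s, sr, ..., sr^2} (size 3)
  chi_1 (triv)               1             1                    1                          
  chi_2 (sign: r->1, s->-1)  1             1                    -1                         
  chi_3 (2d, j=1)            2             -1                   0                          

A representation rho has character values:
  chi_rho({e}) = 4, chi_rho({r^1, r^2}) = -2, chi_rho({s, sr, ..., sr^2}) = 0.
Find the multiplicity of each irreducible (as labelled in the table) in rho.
Multiplicities: chi_1: 0, chi_2: 0, chi_3: 2.

Solution. Use <chi_rho, chi> = (1/|G|) sum_C |C| * chi_rho(C) * conj(chi(C)) with |G| = 6 for each irreducible chi in the table:
  <chi_rho, chi_1> = (1/6)[1*(4)*conj(1) + 2*(-2)*conj(1) + 3*(0)*conj(1)]
      = (1/6)[(4) + (-4) + (0)] = 0/6 = 0
  <chi_rho, chi_2> = (1/6)[1*(4)*conj(1) + 2*(-2)*conj(1) + 3*(0)*conj(-1)]
      = (1/6)[(4) + (-4) + (0)] = 0/6 = 0
  <chi_rho, chi_3> = (1/6)[1*(4)*conj(2) + 2*(-2)*conj(-1) + 3*(0)*conj(0)]
      = (1/6)[(8) + (4) + (0)] = 12/6 = 2
Dimension check: dim(rho) = sum (mult * dim) = 0*1 + 0*1 + 2*2 = 4 = chi_rho(e) = 4.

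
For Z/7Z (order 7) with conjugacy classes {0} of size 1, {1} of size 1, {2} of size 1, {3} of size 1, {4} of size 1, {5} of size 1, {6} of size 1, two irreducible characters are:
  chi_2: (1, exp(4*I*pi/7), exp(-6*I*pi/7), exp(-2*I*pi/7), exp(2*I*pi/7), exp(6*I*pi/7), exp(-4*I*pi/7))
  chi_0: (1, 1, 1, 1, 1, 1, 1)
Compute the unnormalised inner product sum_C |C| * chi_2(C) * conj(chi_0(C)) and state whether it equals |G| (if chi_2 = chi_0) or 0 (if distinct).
Sum = 0; so <chi_2, chi_0> = 0 (distinct irreducibles are orthogonal).

Working: Compute term by term over conjugacy classes (|C| * chi_2(C) * conj(chi_0(C))):
  1*(1)*conj(1) + 1*(exp(4*I*pi/7))*conj(1) + 1*(exp(-6*I*pi/7))*conj(1) + 1*(exp(-2*I*pi/7))*conj(1) + 1*(exp(2*I*pi/7))*conj(1) + 1*(exp(6*I*pi/7))*conj(1) + 1*(exp(-4*I*pi/7))*conj(1)
  = (1) + (exp(4*I*pi/7)) + (exp(-6*I*pi/7)) + (exp(-2*I*pi/7)) + (exp(2*I*pi/7)) + (exp(6*I*pi/7)) + (exp(-4*I*pi/7))
  = 0.
(Exp terms are combined using exp(i*s)*conj(exp(i*t)) = exp(i*(s-t)), and sums of them are collapsed using the identity that for every m > 1 the m distinct m-th roots of unity sum to 0, e.g. 1 + exp(2*I*pi/3) + exp(-2*I*pi/3) = 0.)
Dividing by |G| = 7 gives 0/7 = 0, matching the row-orthogonality relation <chi_2, chi_0> = [chi_2 = chi_0].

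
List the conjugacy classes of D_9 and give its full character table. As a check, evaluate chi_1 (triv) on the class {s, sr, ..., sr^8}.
Conjugacy classes: {e} of size 1, {r^1, r^8} of size 2, {r^2, r^7} of size 2, {r^3, r^6} of size 2, {r^4, r^5} of size 2, {s, sr, ..., sr^8} of size 9.
Character table:
  irrep \ class              {e} (size 1)  {r^1, r^8} (size 2)  {r^2, r^7} (size 2)  {r^3, r^6} (size 2)  {r^4, r^5} (size 2)  {s, sr, ..., sr^8} (size 9)
  chi_1 (triv)               1             1                    1                    1                    1                    1                          
  chi_2 (sign: r->1, s->-1)  1             1                    1                    1                    1                    -1                         
  chi_3 (2d, j=1)            2             2*cos(2*pi/9)        2*cos(4*pi/9)        -1                   -2*cos(pi/9)         0                          
  chi_4 (2d, j=2)            2             2*cos(4*pi/9)        -2*cos(pi/9)         -1                   2*cos(2*pi/9)        0                          
  chi_5 (2d, j=3)            2             -1                   -1                   2                    -1                   0                          
  chi_6 (2d, j=4)            2             -2*cos(pi/9)         2*cos(2*pi/9)        -1                   2*cos(4*pi/9)        0                          

Spot check: chi_1 (triv) on {s, sr, ..., sr^8} = 1.

Details: D_9 has order 2*9 = 18 with 6 conjugacy classes, hence 6 irreducibles. Sum of squared dims 1 + 1 + 4 + 4 + 4 + 4 = 18 = |G|. Linear characters come from the abelianisation; the 2-dimensional irreps have character r^k -> 2*cos(2*pi*j*k/9), reflections -> 0.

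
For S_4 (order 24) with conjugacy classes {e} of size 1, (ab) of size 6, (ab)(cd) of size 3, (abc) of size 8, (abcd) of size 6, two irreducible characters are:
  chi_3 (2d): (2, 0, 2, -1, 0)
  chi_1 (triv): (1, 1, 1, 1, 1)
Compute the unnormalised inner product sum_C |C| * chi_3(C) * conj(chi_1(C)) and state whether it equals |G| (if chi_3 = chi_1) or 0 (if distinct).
Sum = 0; so <chi_3, chi_1> = 0 (distinct irreducibles are orthogonal).

Details: Compute term by term over conjugacy classes (|C| * chi_3(C) * conj(chi_1(C))):
  1*(2)*conj(1) + 6*(0)*conj(1) + 3*(2)*conj(1) + 8*(-1)*conj(1) + 6*(0)*conj(1)
  = (2) + (0) + (6) + (-8) + (0)
  = 0.
Dividing by |G| = 24 gives 0/24 = 0, matching the row-orthogonality relation <chi_3, chi_1> = [chi_3 = chi_1].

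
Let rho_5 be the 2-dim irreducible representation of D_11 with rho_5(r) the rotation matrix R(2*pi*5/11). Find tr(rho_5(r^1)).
chi_{rho_5}(r^1) = 2*cos(2*pi*5*1/11) = -2*cos(pi/11)

Derivation: rho_5(r^1) is rotation by angle 2*pi*5*1/11, whose trace is 2*cos(2*pi*5*1/11) = -2*cos(pi/11).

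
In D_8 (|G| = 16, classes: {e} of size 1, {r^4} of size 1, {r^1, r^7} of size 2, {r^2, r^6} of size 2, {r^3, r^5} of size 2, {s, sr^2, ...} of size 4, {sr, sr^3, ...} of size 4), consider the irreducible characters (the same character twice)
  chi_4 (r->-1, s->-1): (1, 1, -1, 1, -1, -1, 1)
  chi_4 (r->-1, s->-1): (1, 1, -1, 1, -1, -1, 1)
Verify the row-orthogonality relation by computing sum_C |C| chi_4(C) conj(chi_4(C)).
Sum = 16 = |G| = 16; so <chi_4, chi_4> = 1 (norm-1 confirms irreducibility).

Working: Compute term by term over conjugacy classes (|C| * chi_4(C) * conj(chi_4(C))):
  1*(1)*conj(1) + 1*(1)*conj(1) + 2*(-1)*conj(-1) + 2*(1)*conj(1) + 2*(-1)*conj(-1) + 4*(-1)*conj(-1) + 4*(1)*conj(1)
  = (1) + (1) + (2) + (2) + (2) + (4) + (4)
  = 16.
Dividing by |G| = 16 gives 16/16 = 1, matching the row-orthogonality relation <chi_4, chi_4> = [chi_4 = chi_4].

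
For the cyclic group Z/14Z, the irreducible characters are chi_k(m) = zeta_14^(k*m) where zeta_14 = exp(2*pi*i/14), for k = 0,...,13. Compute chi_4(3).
chi_4(3) = zeta_14^12 = exp(-2*I*pi/7)

Reasoning: chi_4(3) = zeta_14^(4*3) = zeta_14^12. Since zeta_14^14 = 1, this equals zeta_14^12 = exp(2*pi*i*12/14) = exp(-2*I*pi/7).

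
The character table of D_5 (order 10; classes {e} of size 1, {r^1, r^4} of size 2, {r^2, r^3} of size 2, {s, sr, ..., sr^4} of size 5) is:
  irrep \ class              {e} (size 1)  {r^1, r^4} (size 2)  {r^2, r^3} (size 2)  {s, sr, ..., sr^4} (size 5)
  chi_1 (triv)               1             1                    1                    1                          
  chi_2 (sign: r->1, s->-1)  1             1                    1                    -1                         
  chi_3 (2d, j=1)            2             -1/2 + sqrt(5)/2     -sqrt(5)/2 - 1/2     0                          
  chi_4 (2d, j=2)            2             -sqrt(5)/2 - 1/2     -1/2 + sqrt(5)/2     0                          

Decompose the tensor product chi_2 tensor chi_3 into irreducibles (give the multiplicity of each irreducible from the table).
chi_2 tensor chi_3 = chi_3 (all other irreducibles have multiplicity 0).

Details: The character of a tensor product is the pointwise product (chi_2 * chi_3)(C) = chi_2(C) * chi_3(C):
  {e}: (1)*(2), {r^1, r^4}: (1)*(-1/2 + sqrt(5)/2), {r^2, r^3}: (1)*(-sqrt(5)/2 - 1/2), {s, sr, ..., sr^4}: (-1)*(0)
so (chi_2 * chi_3) takes values
  {e} -> 2, {r^1, r^4} -> -1/2 + sqrt(5)/2, {r^2, r^3} -> -sqrt(5)/2 - 1/2, {s, sr, ..., sr^4} -> 0.
Now take the inner product of this character with each irreducible chi from the table, <chi_2*chi_3, chi> = (1/10) sum_C |C| (chi_2*chi_3)(C) conj(chi(C)):
  <chi_2*chi_3, chi_1> = (1/10)[1*(2)*conj(1) + 2*(-1/2 + sqrt(5)/2)*conj(1) + 2*(-sqrt(5)/2 - 1/2)*conj(1) + 5*(0)*conj(1)]
      = (1/10)[(2) + (-1 + sqrt(5)) + (-sqrt(5) - 1) + (0)] = 0/10 = 0
  <chi_2*chi_3, chi_2> = (1/10)[1*(2)*conj(1) + 2*(-1/2 + sqrt(5)/2)*conj(1) + 2*(-sqrt(5)/2 - 1/2)*conj(1) + 5*(0)*conj(-1)]
      = (1/10)[(2) + (-1 + sqrt(5)) + (-sqrt(5) - 1) + (0)] = 0/10 = 0
  <chi_2*chi_3, chi_3> = (1/10)[1*(2)*conj(2) + 2*(-1/2 + sqrt(5)/2)*conj(-1/2 + sqrt(5)/2) + 2*(-sqrt(5)/2 - 1/2)*conj(-sqrt(5)/2 - 1/2) + 5*(0)*conj(0)]
      = (1/10)[(4) + (3 - sqrt(5)) + (sqrt(5) + 3) + (0)] = 10/10 = 1
  <chi_2*chi_3, chi_4> = (1/10)[1*(2)*conj(2) + 2*(-1/2 + sqrt(5)/2)*conj(-sqrt(5)/2 - 1/2) + 2*(-sqrt(5)/2 - 1/2)*conj(-1/2 + sqrt(5)/2) + 5*(0)*conj(0)]
      = (1/10)[(4) + (-2) + (-2) + (0)] = 0/10 = 0
Hence the multiplicities are chi_3: 1. Dimension check: dim(chi_2)*dim(chi_3) = 1*2 = 2 and sum (mult * dim) = 1*2 = 2.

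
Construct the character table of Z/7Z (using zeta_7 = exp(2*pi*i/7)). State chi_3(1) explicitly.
Character table of Z/7Z (irreps indexed chi_0,...,chi_6 with chi_k(m) = zeta_7^(k*m), zeta_7 = exp(2*pi*i/7)):
  irrep \ class  {0} (size 1)  {1} (size 1)    {2} (size 1)    {3} (size 1)    {4} (size 1)    {5} (size 1)    {6} (size 1)  
  chi_0          1             1               1               1               1               1               1             
  chi_1          1             exp(2*I*pi/7)   exp(4*I*pi/7)   exp(6*I*pi/7)   exp(-6*I*pi/7)  exp(-4*I*pi/7)  exp(-2*I*pi/7)
  chi_2          1             exp(4*I*pi/7)   exp(-6*I*pi/7)  exp(-2*I*pi/7)  exp(2*I*pi/7)   exp(6*I*pi/7)   exp(-4*I*pi/7)
  chi_3          1             exp(6*I*pi/7)   exp(-2*I*pi/7)  exp(4*I*pi/7)   exp(-4*I*pi/7)  exp(2*I*pi/7)   exp(-6*I*pi/7)
  chi_4          1             exp(-6*I*pi/7)  exp(2*I*pi/7)   exp(-4*I*pi/7)  exp(4*I*pi/7)   exp(-2*I*pi/7)  exp(6*I*pi/7) 
  chi_5          1             exp(-4*I*pi/7)  exp(6*I*pi/7)   exp(2*I*pi/7)   exp(-2*I*pi/7)  exp(-6*I*pi/7)  exp(4*I*pi/7) 
  chi_6          1             exp(-2*I*pi/7)  exp(-4*I*pi/7)  exp(-6*I*pi/7)  exp(6*I*pi/7)   exp(4*I*pi/7)   exp(2*I*pi/7) 

Spot check: chi_3(1) = zeta_7^(3*1) = zeta_7^3 = exp(6*I*pi/7).

Justification: Z/7Z is abelian, so all 7 irreducible complex representations are 1-dimensional. They are given by chi_k(m) = zeta_7^(k*m) for k = 0,...,6. Row orthogonality: sum_m chi_k(m) conj(chi_l(m)) = 7 * [k = l].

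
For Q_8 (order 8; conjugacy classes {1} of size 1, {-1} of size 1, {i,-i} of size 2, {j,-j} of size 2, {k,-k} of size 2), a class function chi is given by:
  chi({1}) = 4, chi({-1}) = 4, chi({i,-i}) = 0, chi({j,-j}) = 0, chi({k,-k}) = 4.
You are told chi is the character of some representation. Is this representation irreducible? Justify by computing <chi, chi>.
Not irreducible (reducible): <chi, chi> = 8 > 1.

Reasoning: <chi, chi> = (1/|G|) sum_C |C| * |chi(C)|^2 = (1/8)[1*|4|^2 + 1*|4|^2 + 2*|0|^2 + 2*|0|^2 + 2*|4|^2]
  = (1/8)[(16) + (16) + (0) + (0) + (32)] = 64/8 = 8.
A character is irreducible iff <chi, chi> = 1, so this representation is reducible.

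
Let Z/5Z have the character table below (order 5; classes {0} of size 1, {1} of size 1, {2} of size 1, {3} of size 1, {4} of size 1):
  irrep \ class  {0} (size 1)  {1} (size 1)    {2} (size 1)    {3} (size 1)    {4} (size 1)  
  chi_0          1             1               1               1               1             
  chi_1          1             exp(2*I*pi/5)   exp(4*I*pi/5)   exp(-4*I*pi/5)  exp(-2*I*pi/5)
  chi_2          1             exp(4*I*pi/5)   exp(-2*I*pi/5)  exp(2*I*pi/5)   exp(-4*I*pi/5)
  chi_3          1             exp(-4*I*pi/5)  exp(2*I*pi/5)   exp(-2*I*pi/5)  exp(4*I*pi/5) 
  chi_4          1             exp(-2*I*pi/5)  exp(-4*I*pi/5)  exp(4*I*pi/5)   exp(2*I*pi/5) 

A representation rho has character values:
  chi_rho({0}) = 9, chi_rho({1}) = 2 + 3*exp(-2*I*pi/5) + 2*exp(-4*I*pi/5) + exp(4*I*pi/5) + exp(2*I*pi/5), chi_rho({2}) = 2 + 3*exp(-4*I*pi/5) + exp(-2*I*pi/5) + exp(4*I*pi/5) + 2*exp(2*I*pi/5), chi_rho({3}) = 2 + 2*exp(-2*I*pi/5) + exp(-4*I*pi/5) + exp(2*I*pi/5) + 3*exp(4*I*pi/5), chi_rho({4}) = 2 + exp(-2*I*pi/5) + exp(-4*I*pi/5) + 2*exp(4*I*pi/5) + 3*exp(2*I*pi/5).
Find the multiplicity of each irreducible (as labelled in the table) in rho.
Multiplicities: chi_0: 2, chi_1: 1, chi_2: 1, chi_3: 2, chi_4: 3.

Derivation: Use <chi_rho, chi> = (1/|G|) sum_C |C| * chi_rho(C) * conj(chi(C)) with |G| = 5 for each irreducible chi in the table:
  <chi_rho, chi_0> = (1/5)[1*(9)*conj(1) + 1*(2 + 3*exp(-2*I*pi/5) + 2*exp(-4*I*pi/5) + exp(4*I*pi/5) + exp(2*I*pi/5))*conj(1) + 1*(2 + 3*exp(-4*I*pi/5) + exp(-2*I*pi/5) + exp(4*I*pi/5) + 2*exp(2*I*pi/5))*conj(1) + 1*(2 + 2*exp(-2*I*pi/5) + exp(-4*I*pi/5) + exp(2*I*pi/5) + 3*exp(4*I*pi/5))*conj(1) + 1*(2 + exp(-2*I*pi/5) + exp(-4*I*pi/5) + 2*exp(4*I*pi/5) + 3*exp(2*I*pi/5))*conj(1)]
      = (1/5)[(9) + (2 + 3*exp(-2*I*pi/5) + 2*exp(-4*I*pi/5) + exp(4*I*pi/5) + exp(2*I*pi/5)) + (2 + 3*exp(-4*I*pi/5) + exp(-2*I*pi/5) + exp(4*I*pi/5) + 2*exp(2*I*pi/5)) + (2 + 2*exp(-2*I*pi/5) + exp(-4*I*pi/5) + exp(2*I*pi/5) + 3*exp(4*I*pi/5)) + (2 + exp(-2*I*pi/5) + exp(-4*I*pi/5) + 2*exp(4*I*pi/5) + 3*exp(2*I*pi/5))] = 10/5 = 2
  <chi_rho, chi_1> = (1/5)[1*(9)*conj(1) + 1*(2 + 3*exp(-2*I*pi/5) + 2*exp(-4*I*pi/5) + exp(4*I*pi/5) + exp(2*I*pi/5))*conj(exp(2*I*pi/5)) + 1*(2 + 3*exp(-4*I*pi/5) + exp(-2*I*pi/5) + exp(4*I*pi/5) + 2*exp(2*I*pi/5))*conj(exp(4*I*pi/5)) + 1*(2 + 2*exp(-2*I*pi/5) + exp(-4*I*pi/5) + exp(2*I*pi/5) + 3*exp(4*I*pi/5))*conj(exp(-4*I*pi/5)) + 1*(2 + exp(-2*I*pi/5) + exp(-4*I*pi/5) + 2*exp(4*I*pi/5) + 3*exp(2*I*pi/5))*conj(exp(-2*I*pi/5))]
      = (1/5)[(9) + (1 + 2*exp(-2*I*pi/5) + 3*exp(-4*I*pi/5) + exp(2*I*pi/5) + 2*exp(4*I*pi/5)) + (1 + 2*exp(-2*I*pi/5) + 2*exp(-4*I*pi/5) + exp(4*I*pi/5) + 3*exp(2*I*pi/5)) + (1 + 3*exp(-2*I*pi/5) + exp(-4*I*pi/5) + 2*exp(4*I*pi/5) + 2*exp(2*I*pi/5)) + (1 + 2*exp(-4*I*pi/5) + exp(-2*I*pi/5) + 3*exp(4*I*pi/5) + 2*exp(2*I*pi/5))] = 5/5 = 1
  <chi_rho, chi_2> = (1/5)[1*(9)*conj(1) + 1*(2 + 3*exp(-2*I*pi/5) + 2*exp(-4*I*pi/5) + exp(4*I*pi/5) + exp(2*I*pi/5))*conj(exp(4*I*pi/5)) + 1*(2 + 3*exp(-4*I*pi/5) + exp(-2*I*pi/5) + exp(4*I*pi/5) + 2*exp(2*I*pi/5))*conj(exp(-2*I*pi/5)) + 1*(2 + 2*exp(-2*I*pi/5) + exp(-4*I*pi/5) + exp(2*I*pi/5) + 3*exp(4*I*pi/5))*conj(exp(2*I*pi/5)) + 1*(2 + exp(-2*I*pi/5) + exp(-4*I*pi/5) + 2*exp(4*I*pi/5) + 3*exp(2*I*pi/5))*conj(exp(-4*I*pi/5))]
      = (1/5)[(9) + (1 + 2*exp(-4*I*pi/5) + exp(-2*I*pi/5) + 3*exp(4*I*pi/5) + 2*exp(2*I*pi/5)) + (1 + 3*exp(-2*I*pi/5) + exp(-4*I*pi/5) + 2*exp(4*I*pi/5) + 2*exp(2*I*pi/5)) + (1 + 2*exp(-2*I*pi/5) + 2*exp(-4*I*pi/5) + exp(4*I*pi/5) + 3*exp(2*I*pi/5)) + (1 + 2*exp(-2*I*pi/5) + 3*exp(-4*I*pi/5) + exp(2*I*pi/5) + 2*exp(4*I*pi/5))] = 5/5 = 1
  <chi_rho, chi_3> = (1/5)[1*(9)*conj(1) + 1*(2 + 3*exp(-2*I*pi/5) + 2*exp(-4*I*pi/5) + exp(4*I*pi/5) + exp(2*I*pi/5))*conj(exp(-4*I*pi/5)) + 1*(2 + 3*exp(-4*I*pi/5) + exp(-2*I*pi/5) + exp(4*I*pi/5) + 2*exp(2*I*pi/5))*conj(exp(2*I*pi/5)) + 1*(2 + 2*exp(-2*I*pi/5) + exp(-4*I*pi/5) + exp(2*I*pi/5) + 3*exp(4*I*pi/5))*conj(exp(-2*I*pi/5)) + 1*(2 + exp(-2*I*pi/5) + exp(-4*I*pi/5) + 2*exp(4*I*pi/5) + 3*exp(2*I*pi/5))*conj(exp(4*I*pi/5))]
      = (1/5)[(9) + (2 + exp(-2*I*pi/5) + exp(-4*I*pi/5) + 2*exp(4*I*pi/5) + 3*exp(2*I*pi/5)) + (2 + 2*exp(-2*I*pi/5) + exp(-4*I*pi/5) + exp(2*I*pi/5) + 3*exp(4*I*pi/5)) + (2 + 3*exp(-4*I*pi/5) + exp(-2*I*pi/5) + exp(4*I*pi/5) + 2*exp(2*I*pi/5)) + (2 + 3*exp(-2*I*pi/5) + 2*exp(-4*I*pi/5) + exp(4*I*pi/5) + exp(2*I*pi/5))] = 10/5 = 2
  <chi_rho, chi_4> = (1/5)[1*(9)*conj(1) + 1*(2 + 3*exp(-2*I*pi/5) + 2*exp(-4*I*pi/5) + exp(4*I*pi/5) + exp(2*I*pi/5))*conj(exp(-2*I*pi/5)) + 1*(2 + 3*exp(-4*I*pi/5) + exp(-2*I*pi/5) + exp(4*I*pi/5) + 2*exp(2*I*pi/5))*conj(exp(-4*I*pi/5)) + 1*(2 + 2*exp(-2*I*pi/5) + exp(-4*I*pi/5) + exp(2*I*pi/5) + 3*exp(4*I*pi/5))*conj(exp(4*I*pi/5)) + 1*(2 + exp(-2*I*pi/5) + exp(-4*I*pi/5) + 2*exp(4*I*pi/5) + 3*exp(2*I*pi/5))*conj(exp(2*I*pi/5))]
      = (1/5)[(9) + (3 + 2*exp(-2*I*pi/5) + exp(-4*I*pi/5) + exp(4*I*pi/5) + 2*exp(2*I*pi/5)) + (3 + 2*exp(-4*I*pi/5) + exp(-2*I*pi/5) + exp(2*I*pi/5) + 2*exp(4*I*pi/5)) + (3 + 2*exp(-4*I*pi/5) + exp(-2*I*pi/5) + exp(2*I*pi/5) + 2*exp(4*I*pi/5)) + (3 + 2*exp(-2*I*pi/5) + exp(-4*I*pi/5) + exp(4*I*pi/5) + 2*exp(2*I*pi/5))] = 15/5 = 3
(Exp terms are combined using exp(i*s)*conj(exp(i*t)) = exp(i*(s-t)), and sums of them are collapsed using the identity that for every m > 1 the m distinct m-th roots of unity sum to 0, e.g. 1 + exp(2*I*pi/3) + exp(-2*I*pi/3) = 0.)
Dimension check: dim(rho) = sum (mult * dim) = 2*1 + 1*1 + 1*1 + 2*1 + 3*1 = 9 = chi_rho(e) = 9.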